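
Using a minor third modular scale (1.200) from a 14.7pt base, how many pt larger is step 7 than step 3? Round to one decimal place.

27.3pt

Step 3: 14.7 × 1.200³ = 25.402pt
Step 7: 14.7 × 1.200⁷ = 52.673pt
Difference: 52.673 − 25.402 = 27.271pt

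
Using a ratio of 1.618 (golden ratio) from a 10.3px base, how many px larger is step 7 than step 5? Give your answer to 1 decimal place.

Step 5: 10.3 × 1.618⁵ = 114.217px
Step 7: 10.3 × 1.618⁷ = 299.011px
Difference: 299.011 − 114.217 = 184.794px

184.8px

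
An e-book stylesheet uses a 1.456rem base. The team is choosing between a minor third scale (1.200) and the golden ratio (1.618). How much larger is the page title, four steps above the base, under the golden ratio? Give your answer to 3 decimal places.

Minor third: 1.456 × 1.200⁴ = 3.01916rem
Golden ratio: 1.456 × 1.618⁴ = 9.97873rem
Difference: 9.97873 − 3.01916 = 6.95957rem

6.960rem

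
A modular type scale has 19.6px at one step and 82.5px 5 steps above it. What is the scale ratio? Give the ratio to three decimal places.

The ratio satisfies 19.6 × r⁵ = 82.5, so r = (82.5 / 19.6)^(1/5).
r = 4.2092^(1/5) ≈ 1.3330

1.333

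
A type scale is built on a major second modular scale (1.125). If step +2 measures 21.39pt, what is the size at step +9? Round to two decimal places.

48.78pt

The gap is 9 − (2) = 7 steps, so the factor is 1.125^7.
21.39 × 1.125⁷ = 21.39 × 2.28070 ≈ 48.784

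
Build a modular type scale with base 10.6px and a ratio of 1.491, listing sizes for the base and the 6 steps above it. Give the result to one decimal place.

Step 0: 10.6px
Step 1: 10.6 × 1.491 = 15.8
Step 2: 10.6 × 1.491² = 23.6
Step 3: 10.6 × 1.491³ = 35.1
Step 4: 10.6 × 1.491⁴ = 52.4
Step 5: 10.6 × 1.491⁵ = 78.1
Step 6: 10.6 × 1.491⁶ = 116.5

10.6px, 15.8px, 23.6px, 35.1px, 52.4px, 78.1px, 116.5px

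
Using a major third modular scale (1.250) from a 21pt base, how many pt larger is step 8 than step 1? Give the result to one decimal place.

98.9pt

Step 1: 21.0 × 1.250 = 26.250pt
Step 8: 21.0 × 1.250⁸ = 125.170pt
Difference: 125.170 − 26.250 = 98.920pt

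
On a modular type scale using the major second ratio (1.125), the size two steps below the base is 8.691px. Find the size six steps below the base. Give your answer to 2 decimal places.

5.43px

The gap is -6 − (-2) = -4 steps, so the factor is 1.125^-4.
8.691 ÷ 1.125⁴ = 8.691 ÷ 1.60181 ≈ 5.426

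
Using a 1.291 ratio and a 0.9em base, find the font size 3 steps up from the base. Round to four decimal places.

1.9365em

A modular type scale is a geometric sequence: sizeₙ = base × rⁿ.
0.9 × 1.291³ = 0.9 × 2.15169 ≈ 1.9365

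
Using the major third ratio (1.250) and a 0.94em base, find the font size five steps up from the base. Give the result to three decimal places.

0.94 × 1.250⁵ = 0.94 × 3.05176 ≈ 2.869

2.869em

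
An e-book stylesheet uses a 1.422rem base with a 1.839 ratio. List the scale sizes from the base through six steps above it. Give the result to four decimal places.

1.4220rem, 2.6151rem, 4.8091rem, 8.8439rem, 16.2640rem, 29.9094rem, 55.0035rem

Step 0: 1.422rem
Step 1: 1.422 × 1.839 = 2.6151
Step 2: 1.422 × 1.839² = 4.8091
Step 3: 1.422 × 1.839³ = 8.8439
Step 4: 1.422 × 1.839⁴ = 16.2640
Step 5: 1.422 × 1.839⁵ = 29.9094
Step 6: 1.422 × 1.839⁶ = 55.0035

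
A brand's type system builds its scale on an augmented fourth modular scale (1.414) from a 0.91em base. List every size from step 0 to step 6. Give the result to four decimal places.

Step 0: 0.91em
Step 1: 0.91 × 1.414 = 1.2867
Step 2: 0.91 × 1.414² = 1.8195
Step 3: 0.91 × 1.414³ = 2.5727
Step 4: 0.91 × 1.414⁴ = 3.6378
Step 5: 0.91 × 1.414⁵ = 5.1439
Step 6: 0.91 × 1.414⁶ = 7.2734

0.9100em, 1.2867em, 1.8195em, 2.5727em, 3.6378em, 5.1439em, 7.2734em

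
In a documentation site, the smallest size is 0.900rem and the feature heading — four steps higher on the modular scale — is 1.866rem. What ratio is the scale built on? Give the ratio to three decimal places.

1.200

The ratio satisfies 0.900 × r⁴ = 1.866, so r = (1.866 / 0.900)^(1/4).
r = 2.0733^(1/4) ≈ 1.2000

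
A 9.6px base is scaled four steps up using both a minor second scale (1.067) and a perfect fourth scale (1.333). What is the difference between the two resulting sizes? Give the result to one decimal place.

17.9px

Minor second: 9.6 × 1.067⁴ = 12.443px
Perfect fourth: 9.6 × 1.333⁴ = 30.310px
Difference: 30.310 − 12.443 = 17.867px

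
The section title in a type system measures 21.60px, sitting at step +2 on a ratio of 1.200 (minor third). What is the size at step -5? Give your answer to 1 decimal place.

The gap is -5 − (2) = -7 steps, so the factor is 1.200^-7.
21.60 ÷ 1.200⁷ = 21.60 ÷ 3.58318 ≈ 6.028

6.0px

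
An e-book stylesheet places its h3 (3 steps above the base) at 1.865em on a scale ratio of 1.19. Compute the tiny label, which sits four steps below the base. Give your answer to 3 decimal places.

Moving from step +3 to step -4 is 7 steps down, so divide by r⁷.
1.865 ÷ 1.19⁷ = 1.865 ÷ 3.37932 ≈ 0.552

0.552em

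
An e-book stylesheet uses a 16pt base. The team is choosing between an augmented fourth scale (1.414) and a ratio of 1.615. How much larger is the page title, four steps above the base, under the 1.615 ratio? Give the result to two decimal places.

Augmented fourth: 16.0 × 1.414⁴ = 63.9613pt
At 1.615: 16.0 × 1.615⁴ = 108.8454pt
Difference: 108.8454 − 63.9613 = 44.8841pt

44.88pt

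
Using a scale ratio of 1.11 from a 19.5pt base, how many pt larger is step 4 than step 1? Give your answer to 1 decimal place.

8.0pt

Step 1: 19.5 × 1.11 = 21.645pt
Step 4: 19.5 × 1.11⁴ = 29.602pt
Difference: 29.602 − 21.645 = 7.957pt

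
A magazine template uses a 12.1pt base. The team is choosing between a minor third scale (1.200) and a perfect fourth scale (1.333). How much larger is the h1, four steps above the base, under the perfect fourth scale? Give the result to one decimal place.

13.1pt

Minor third: 12.1 × 1.200⁴ = 25.091pt
Perfect fourth: 12.1 × 1.333⁴ = 38.204pt
Difference: 38.204 − 25.091 = 13.113pt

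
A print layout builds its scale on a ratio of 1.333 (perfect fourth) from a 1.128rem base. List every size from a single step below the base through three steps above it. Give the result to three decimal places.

0.846rem, 1.128rem, 1.504rem, 2.004rem, 2.672rem

Step -1: 1.128 ÷ 1.333 = 0.846
Step 0: 1.128rem
Step 1: 1.128 × 1.333 = 1.504
Step 2: 1.128 × 1.333² = 2.004
Step 3: 1.128 × 1.333³ = 2.672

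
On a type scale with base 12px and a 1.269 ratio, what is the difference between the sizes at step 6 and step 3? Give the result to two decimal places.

25.59px

Step 3: 12.0 × 1.269³ = 24.5226px
Step 6: 12.0 × 1.269⁶ = 50.1131px
Difference: 50.1131 − 24.5226 = 25.5905px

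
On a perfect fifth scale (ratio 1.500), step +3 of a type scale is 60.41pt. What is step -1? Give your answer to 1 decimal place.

60.41 ÷ 1.500⁴ = 60.41 ÷ 5.06250 ≈ 11.933

11.9pt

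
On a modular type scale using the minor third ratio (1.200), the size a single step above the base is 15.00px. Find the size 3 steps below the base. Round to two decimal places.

7.23px

Moving from step +1 to step -3 is 4 steps down, so divide by r⁴.
15.00 ÷ 1.200⁴ = 15.00 ÷ 2.07360 ≈ 7.234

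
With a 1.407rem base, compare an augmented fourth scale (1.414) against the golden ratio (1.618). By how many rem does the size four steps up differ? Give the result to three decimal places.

Augmented fourth: 1.407 × 1.414⁴ = 5.62460rem
Golden ratio: 1.407 × 1.618⁴ = 9.64291rem
Difference: 9.64291 − 5.62460 = 4.01831rem

4.018rem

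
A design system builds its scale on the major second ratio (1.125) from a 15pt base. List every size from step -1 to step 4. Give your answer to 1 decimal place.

Step -1: 15.0 ÷ 1.125 = 13.3
Step 0: 15pt
Step 1: 15.0 × 1.125 = 16.9
Step 2: 15.0 × 1.125² = 19.0
Step 3: 15.0 × 1.125³ = 21.4
Step 4: 15.0 × 1.125⁴ = 24.0

13.3pt, 15.0pt, 16.9pt, 19.0pt, 21.4pt, 24.0pt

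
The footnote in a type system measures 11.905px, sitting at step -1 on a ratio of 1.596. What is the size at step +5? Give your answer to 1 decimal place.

196.8px

11.905 × 1.596⁶ = 11.905 × 16.52713 ≈ 196.755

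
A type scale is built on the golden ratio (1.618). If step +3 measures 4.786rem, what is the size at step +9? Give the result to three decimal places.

The gap is 9 − (3) = 6 steps, so the factor is 1.618^6.
4.786 × 1.618⁶ = 4.786 × 17.94201 ≈ 85.870

85.870rem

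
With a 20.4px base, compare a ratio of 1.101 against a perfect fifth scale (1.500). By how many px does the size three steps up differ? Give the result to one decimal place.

41.6px

At 1.101: 20.4 × 1.101³ = 27.227px
Perfect fifth: 20.4 × 1.500³ = 68.850px
Difference: 68.850 − 27.227 = 41.623px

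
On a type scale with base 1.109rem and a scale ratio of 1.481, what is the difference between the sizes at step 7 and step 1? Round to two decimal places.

Step 1: 1.109 × 1.481 = 1.6424rem
Step 7: 1.109 × 1.481⁷ = 17.3307rem
Difference: 17.3307 − 1.6424 = 15.6883rem

15.69rem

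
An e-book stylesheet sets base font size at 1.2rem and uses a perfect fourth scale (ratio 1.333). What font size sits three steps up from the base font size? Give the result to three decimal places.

2.842rem

Every step multiplies by the scale ratio.
1.2 × 1.333³ = 1.2 × 2.36859 ≈ 2.842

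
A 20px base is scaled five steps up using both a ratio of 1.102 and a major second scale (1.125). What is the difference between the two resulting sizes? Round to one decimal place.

3.5px

At 1.102: 20.0 × 1.102⁵ = 32.504px
Major second: 20.0 × 1.125⁵ = 36.041px
Difference: 36.041 − 32.504 = 3.537px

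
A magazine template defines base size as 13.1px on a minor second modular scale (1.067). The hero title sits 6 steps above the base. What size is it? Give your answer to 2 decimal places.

19.33px

13.1 × 1.067⁶ = 13.1 × 1.47566 ≈ 19.33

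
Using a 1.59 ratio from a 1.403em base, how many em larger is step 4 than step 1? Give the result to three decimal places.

6.736em

Step 1: 1.403 × 1.59 = 2.23077em
Step 4: 1.403 × 1.59⁴ = 8.96698em
Difference: 8.96698 − 2.23077 = 6.73621em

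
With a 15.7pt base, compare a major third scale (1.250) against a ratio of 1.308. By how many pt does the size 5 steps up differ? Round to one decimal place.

12.2pt

Major third: 15.7 × 1.250⁵ = 47.913pt
At 1.308: 15.7 × 1.308⁵ = 60.109pt
Difference: 60.109 − 47.913 = 12.196pt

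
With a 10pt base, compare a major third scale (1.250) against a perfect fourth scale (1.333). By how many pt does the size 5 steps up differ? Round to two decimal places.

Major third: 10.0 × 1.250⁵ = 30.5176pt
Perfect fourth: 10.0 × 1.333⁵ = 42.0873pt
Difference: 42.0873 − 30.5176 = 11.5697pt

11.57pt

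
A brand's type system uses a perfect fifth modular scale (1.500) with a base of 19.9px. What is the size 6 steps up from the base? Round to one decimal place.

Every step multiplies by the scale ratio.
19.9 × 1.500⁶ = 19.9 × 11.39062 ≈ 226.67

226.7px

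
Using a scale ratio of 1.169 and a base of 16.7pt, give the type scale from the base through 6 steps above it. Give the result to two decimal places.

16.70pt, 19.52pt, 22.82pt, 26.68pt, 31.19pt, 36.46pt, 42.62pt

Step 0: 16.7pt
Step 1: 16.7 × 1.169 = 19.52
Step 2: 16.7 × 1.169² = 22.82
Step 3: 16.7 × 1.169³ = 26.68
Step 4: 16.7 × 1.169⁴ = 31.19
Step 5: 16.7 × 1.169⁵ = 36.46
Step 6: 16.7 × 1.169⁶ = 42.62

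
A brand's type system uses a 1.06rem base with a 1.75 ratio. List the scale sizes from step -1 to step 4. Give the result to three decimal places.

Step -1: 1.06 ÷ 1.75 = 0.606
Step 0: 1.06rem
Step 1: 1.06 × 1.75 = 1.855
Step 2: 1.06 × 1.75² = 3.246
Step 3: 1.06 × 1.75³ = 5.681
Step 4: 1.06 × 1.75⁴ = 9.942

0.606rem, 1.060rem, 1.855rem, 3.246rem, 5.681rem, 9.942rem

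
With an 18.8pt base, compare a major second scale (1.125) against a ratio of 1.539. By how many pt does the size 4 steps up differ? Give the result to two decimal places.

75.35pt

Major second: 18.8 × 1.125⁴ = 30.1140pt
At 1.539: 18.8 × 1.539⁴ = 105.4660pt
Difference: 105.4660 − 30.1140 = 75.3520pt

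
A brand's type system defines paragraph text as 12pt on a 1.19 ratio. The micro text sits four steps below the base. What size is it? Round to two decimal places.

5.98pt

A modular type scale is a geometric sequence: sizeₙ = base × rⁿ.
12.0 ÷ 1.19⁴ = 12.0 ÷ 2.00534 ≈ 5.98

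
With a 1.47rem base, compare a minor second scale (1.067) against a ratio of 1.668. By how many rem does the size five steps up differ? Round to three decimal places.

Minor second: 1.47 × 1.067⁵ = 2.03301rem
At 1.668: 1.47 × 1.668⁵ = 18.98006rem
Difference: 18.98006 − 2.03301 = 16.94705rem

16.947rem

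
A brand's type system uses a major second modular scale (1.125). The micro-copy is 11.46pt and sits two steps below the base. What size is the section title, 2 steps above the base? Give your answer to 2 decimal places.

Moving from step -2 to step +2 is 4 steps up, so multiply by r⁴.
11.46 × 1.125⁴ = 11.46 × 1.60181 ≈ 18.357

18.36pt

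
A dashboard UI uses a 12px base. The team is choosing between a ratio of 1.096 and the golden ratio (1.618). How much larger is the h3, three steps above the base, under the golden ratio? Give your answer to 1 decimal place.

35.0px

At 1.096: 12.0 × 1.096³ = 15.798px
Golden ratio: 12.0 × 1.618³ = 50.830px
Difference: 50.830 − 15.798 = 35.032px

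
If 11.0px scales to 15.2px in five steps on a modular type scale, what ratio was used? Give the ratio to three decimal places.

The ratio satisfies 11.0 × r⁵ = 15.2, so r = (15.2 / 11.0)^(1/5).
r = 1.3818^(1/5) ≈ 1.0668

1.067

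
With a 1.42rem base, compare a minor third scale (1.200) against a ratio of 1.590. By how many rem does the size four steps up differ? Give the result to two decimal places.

Minor third: 1.42 × 1.200⁴ = 2.9445rem
At 1.590: 1.42 × 1.590⁴ = 9.0756rem
Difference: 9.0756 − 2.9445 = 6.1311rem

6.13rem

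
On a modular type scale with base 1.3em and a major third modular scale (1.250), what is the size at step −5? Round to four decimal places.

1.3 ÷ 1.250⁵ = 1.3 ÷ 3.05176 ≈ 0.4260

0.4260em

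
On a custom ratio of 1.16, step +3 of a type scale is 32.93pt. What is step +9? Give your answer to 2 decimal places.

Moving from step +3 to step +9 is 6 steps up, so multiply by r⁶.
32.93 × 1.16⁶ = 32.93 × 2.43640 ≈ 80.231

80.23pt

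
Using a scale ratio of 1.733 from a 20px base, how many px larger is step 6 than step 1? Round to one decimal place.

Step 1: 20.0 × 1.733 = 34.660px
Step 6: 20.0 × 1.733⁶ = 541.778px
Difference: 541.778 − 34.660 = 507.118px

507.1px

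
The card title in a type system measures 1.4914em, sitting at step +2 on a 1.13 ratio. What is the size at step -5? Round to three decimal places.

0.634em

1.4914 ÷ 1.13⁷ = 1.4914 ÷ 2.35261 ≈ 0.634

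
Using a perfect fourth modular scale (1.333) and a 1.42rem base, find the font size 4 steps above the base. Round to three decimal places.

Each step on a modular scale multiplies by the ratio, so the size n steps from the base is base × ratioⁿ.
1.42 × 1.333⁴ = 1.42 × 3.15733 ≈ 4.483

4.483rem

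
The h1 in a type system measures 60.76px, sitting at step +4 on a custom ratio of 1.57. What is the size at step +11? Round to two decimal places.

1428.62px

60.76 × 1.57⁷ = 60.76 × 23.51243 ≈ 1428.615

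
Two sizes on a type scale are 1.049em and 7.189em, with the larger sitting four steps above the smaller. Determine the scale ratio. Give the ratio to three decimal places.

1.618

r⁴ = 7.189 / 1.049, so r = (7.189/1.049)^(1/4).
r = 6.8532^(1/4) ≈ 1.6180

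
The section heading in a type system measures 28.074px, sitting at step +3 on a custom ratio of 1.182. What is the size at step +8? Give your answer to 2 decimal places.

28.074 × 1.182⁵ = 28.074 × 2.30721 ≈ 64.773

64.77px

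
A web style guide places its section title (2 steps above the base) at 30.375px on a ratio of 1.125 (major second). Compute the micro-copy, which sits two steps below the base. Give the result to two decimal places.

30.375 ÷ 1.125⁴ = 30.375 ÷ 1.60181 ≈ 18.963

18.96px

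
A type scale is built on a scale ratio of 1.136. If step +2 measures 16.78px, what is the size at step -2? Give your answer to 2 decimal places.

The gap is -2 − (2) = -4 steps, so the factor is 1.136^-4.
16.78 ÷ 1.136⁴ = 16.78 ÷ 1.66538 ≈ 10.076

10.08px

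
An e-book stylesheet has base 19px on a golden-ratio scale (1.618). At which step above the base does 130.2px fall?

1.618ⁿ = 130.2 / 19 = 6.8526
n = ln(6.8526) / ln(1.618) = 1.9246 / 0.4812 ≈ 4.00

4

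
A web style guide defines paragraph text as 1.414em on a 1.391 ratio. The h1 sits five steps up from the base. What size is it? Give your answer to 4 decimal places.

A modular type scale is a geometric sequence: sizeₙ = base × rⁿ.
1.414 × 1.391⁵ = 1.414 × 5.20758 ≈ 7.3635

7.3635em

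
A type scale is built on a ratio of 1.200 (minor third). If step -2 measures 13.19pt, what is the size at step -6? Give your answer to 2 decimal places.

6.36pt

The gap is -6 − (-2) = -4 steps, so the factor is 1.200^-4.
13.19 ÷ 1.200⁴ = 13.19 ÷ 2.07360 ≈ 6.361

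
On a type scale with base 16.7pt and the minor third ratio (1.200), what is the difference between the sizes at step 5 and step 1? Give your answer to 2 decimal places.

Step 1: 16.7 × 1.200 = 20.0400pt
Step 5: 16.7 × 1.200⁵ = 41.5549pt
Difference: 41.5549 − 20.0400 = 21.5149pt

21.51pt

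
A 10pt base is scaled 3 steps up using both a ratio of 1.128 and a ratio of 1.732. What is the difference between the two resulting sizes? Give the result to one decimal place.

At 1.128: 10.0 × 1.128³ = 14.352pt
At 1.732: 10.0 × 1.732³ = 51.957pt
Difference: 51.957 − 14.352 = 37.605pt

37.6pt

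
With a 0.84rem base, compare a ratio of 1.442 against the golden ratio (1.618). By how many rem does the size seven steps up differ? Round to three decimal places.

13.495rem

At 1.442: 0.84 × 1.442⁷ = 10.89021rem
Golden ratio: 0.84 × 1.618⁷ = 24.38535rem
Difference: 24.38535 − 10.89021 = 13.49514rem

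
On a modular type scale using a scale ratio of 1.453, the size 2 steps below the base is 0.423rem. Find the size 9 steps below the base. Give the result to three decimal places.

0.031rem

0.423 ÷ 1.453⁷ = 0.423 ÷ 13.67286 ≈ 0.031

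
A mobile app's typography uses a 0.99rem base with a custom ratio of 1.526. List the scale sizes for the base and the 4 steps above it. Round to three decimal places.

Step 0: 0.99rem
Step 1: 0.99 × 1.526 = 1.511
Step 2: 0.99 × 1.526² = 2.305
Step 3: 0.99 × 1.526³ = 3.518
Step 4: 0.99 × 1.526⁴ = 5.369

0.990rem, 1.511rem, 2.305rem, 3.518rem, 5.369rem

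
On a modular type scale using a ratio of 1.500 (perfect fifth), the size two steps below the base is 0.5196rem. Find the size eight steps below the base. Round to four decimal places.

The gap is -8 − (-2) = -6 steps, so the factor is 1.500^-6.
0.5196 ÷ 1.500⁶ = 0.5196 ÷ 11.39062 ≈ 0.0456

0.0456rem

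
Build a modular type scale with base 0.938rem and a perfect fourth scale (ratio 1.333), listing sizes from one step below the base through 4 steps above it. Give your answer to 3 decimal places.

Step -1: 0.938 ÷ 1.333 = 0.704
Step 0: 0.938rem
Step 1: 0.938 × 1.333 = 1.250
Step 2: 0.938 × 1.333² = 1.667
Step 3: 0.938 × 1.333³ = 2.222
Step 4: 0.938 × 1.333⁴ = 2.962

0.704rem, 0.938rem, 1.250rem, 1.667rem, 2.222rem, 2.962rem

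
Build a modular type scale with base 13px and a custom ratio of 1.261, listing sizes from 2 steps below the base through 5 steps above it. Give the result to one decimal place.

Step -2: 13.0 ÷ 1.261² = 8.2
Step -1: 13.0 ÷ 1.261 = 10.3
Step 0: 13px
Step 1: 13.0 × 1.261 = 16.4
Step 2: 13.0 × 1.261² = 20.7
Step 3: 13.0 × 1.261³ = 26.1
Step 4: 13.0 × 1.261⁴ = 32.9
Step 5: 13.0 × 1.261⁵ = 41.4

8.2px, 10.3px, 13.0px, 16.4px, 20.7px, 26.1px, 32.9px, 41.4px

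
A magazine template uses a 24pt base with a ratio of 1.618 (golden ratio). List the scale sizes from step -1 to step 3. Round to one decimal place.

Step -1: 24.0 ÷ 1.618 = 14.8
Step 0: 24pt
Step 1: 24.0 × 1.618 = 38.8
Step 2: 24.0 × 1.618² = 62.8
Step 3: 24.0 × 1.618³ = 101.7

14.8pt, 24.0pt, 38.8pt, 62.8pt, 101.7pt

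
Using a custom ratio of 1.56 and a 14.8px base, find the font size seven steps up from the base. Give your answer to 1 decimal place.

A modular type scale is a geometric sequence: sizeₙ = base × rⁿ.
14.8 × 1.56⁷ = 14.8 × 22.48393 ≈ 332.76

332.8px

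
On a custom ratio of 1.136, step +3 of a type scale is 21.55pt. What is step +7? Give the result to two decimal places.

Moving from step +3 to step +7 is 4 steps up, so multiply by r⁴.
21.55 × 1.136⁴ = 21.55 × 1.66538 ≈ 35.889

35.89pt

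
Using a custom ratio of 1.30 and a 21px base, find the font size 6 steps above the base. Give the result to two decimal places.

Each step on a modular scale multiplies by the ratio, so the size n steps from the base is base × ratioⁿ.
21.0 × 1.30⁶ = 21.0 × 4.82681 ≈ 101.36

101.36px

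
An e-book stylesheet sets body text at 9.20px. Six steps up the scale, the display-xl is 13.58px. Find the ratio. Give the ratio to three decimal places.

1.067

r⁶ = 13.58 / 9.20, so r = (13.58/9.20)^(1/6).
r = 1.4761^(1/6) ≈ 1.0671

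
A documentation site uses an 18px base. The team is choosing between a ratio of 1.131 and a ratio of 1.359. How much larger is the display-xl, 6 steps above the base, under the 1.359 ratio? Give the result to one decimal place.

75.7px

At 1.131: 18.0 × 1.131⁶ = 37.675px
At 1.359: 18.0 × 1.359⁶ = 113.394px
Difference: 113.394 − 37.675 = 75.719px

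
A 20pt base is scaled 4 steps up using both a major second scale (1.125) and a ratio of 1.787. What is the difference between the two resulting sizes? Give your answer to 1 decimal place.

Major second: 20.0 × 1.125⁴ = 32.036pt
At 1.787: 20.0 × 1.787⁴ = 203.952pt
Difference: 203.952 − 32.036 = 171.916pt

171.9pt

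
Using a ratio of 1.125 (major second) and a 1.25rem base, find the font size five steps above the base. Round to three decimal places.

1.25 × 1.125⁵ = 1.25 × 1.80203 ≈ 2.253

2.253rem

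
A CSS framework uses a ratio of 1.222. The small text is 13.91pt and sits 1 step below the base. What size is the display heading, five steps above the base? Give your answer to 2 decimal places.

13.91 × 1.222⁶ = 13.91 × 3.32987 ≈ 46.318

46.32pt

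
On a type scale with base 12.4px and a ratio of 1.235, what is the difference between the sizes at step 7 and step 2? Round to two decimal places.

Step 2: 12.4 × 1.235² = 18.9128px
Step 7: 12.4 × 1.235⁷ = 54.3363px
Difference: 54.3363 − 18.9128 = 35.4235px

35.42px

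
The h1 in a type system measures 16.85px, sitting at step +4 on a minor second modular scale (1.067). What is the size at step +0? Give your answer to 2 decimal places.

13.00px

Moving from step +4 to step +0 is 4 steps down, so divide by r⁴.
16.85 ÷ 1.067⁴ = 16.85 ÷ 1.29616 ≈ 13.000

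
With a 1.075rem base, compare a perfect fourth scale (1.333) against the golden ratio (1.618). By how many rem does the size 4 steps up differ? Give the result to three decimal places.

3.973rem

Perfect fourth: 1.075 × 1.333⁴ = 3.39413rem
Golden ratio: 1.075 × 1.618⁴ = 7.36754rem
Difference: 7.36754 − 3.39413 = 3.97341rem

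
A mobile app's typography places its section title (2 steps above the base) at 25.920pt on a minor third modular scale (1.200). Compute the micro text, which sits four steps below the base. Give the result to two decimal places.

8.68pt

The gap is -4 − (2) = -6 steps, so the factor is 1.200^-6.
25.920 ÷ 1.200⁶ = 25.920 ÷ 2.98598 ≈ 8.681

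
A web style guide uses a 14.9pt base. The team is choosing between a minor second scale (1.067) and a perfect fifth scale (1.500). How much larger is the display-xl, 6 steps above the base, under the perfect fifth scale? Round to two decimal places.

Minor second: 14.9 × 1.067⁶ = 21.9873pt
Perfect fifth: 14.9 × 1.500⁶ = 169.7203pt
Difference: 169.7203 − 21.9873 = 147.7330pt

147.73pt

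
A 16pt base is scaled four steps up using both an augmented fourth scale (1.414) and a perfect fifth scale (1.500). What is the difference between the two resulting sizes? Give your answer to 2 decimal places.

17.04pt

Augmented fourth: 16.0 × 1.414⁴ = 63.9613pt
Perfect fifth: 16.0 × 1.500⁴ = 81.0000pt
Difference: 81.0000 − 63.9613 = 17.0387pt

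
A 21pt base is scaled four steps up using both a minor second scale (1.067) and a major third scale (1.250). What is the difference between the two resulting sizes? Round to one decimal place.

Minor second: 21.0 × 1.067⁴ = 27.219pt
Major third: 21.0 × 1.250⁴ = 51.270pt
Difference: 51.270 − 27.219 = 24.051pt

24.1pt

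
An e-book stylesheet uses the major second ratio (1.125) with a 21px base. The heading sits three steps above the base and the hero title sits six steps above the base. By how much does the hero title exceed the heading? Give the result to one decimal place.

Step 3: 21.0 × 1.125³ = 29.900px
Step 6: 21.0 × 1.125⁶ = 42.573px
Difference: 42.573 − 29.900 = 12.673px

12.7px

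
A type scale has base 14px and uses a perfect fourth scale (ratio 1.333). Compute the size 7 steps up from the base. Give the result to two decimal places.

Each step on a modular scale multiplies by the ratio, so the size n steps from the base is base × ratioⁿ.
14.0 × 1.333⁷ = 14.0 × 7.47844 ≈ 104.70

104.70px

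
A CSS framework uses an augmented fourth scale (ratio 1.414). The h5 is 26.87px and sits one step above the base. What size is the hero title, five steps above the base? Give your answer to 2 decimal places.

107.42px

26.87 × 1.414⁴ = 26.87 × 3.99758 ≈ 107.415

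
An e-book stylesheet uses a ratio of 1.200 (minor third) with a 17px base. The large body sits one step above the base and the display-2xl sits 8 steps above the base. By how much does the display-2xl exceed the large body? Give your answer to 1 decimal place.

52.7px

Step 1: 17.0 × 1.200 = 20.400px
Step 8: 17.0 × 1.200⁸ = 73.097px
Difference: 73.097 − 20.400 = 52.697px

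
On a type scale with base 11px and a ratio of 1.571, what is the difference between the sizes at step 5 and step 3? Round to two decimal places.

Step 3: 11.0 × 1.571³ = 42.6502px
Step 5: 11.0 × 1.571⁵ = 105.2625px
Difference: 105.2625 − 42.6502 = 62.6123px

62.61px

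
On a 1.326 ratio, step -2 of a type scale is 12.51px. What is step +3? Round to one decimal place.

Moving from step -2 to step +3 is 5 steps up, so multiply by r⁵.
12.51 × 1.326⁵ = 12.51 × 4.09937 ≈ 51.283

51.3px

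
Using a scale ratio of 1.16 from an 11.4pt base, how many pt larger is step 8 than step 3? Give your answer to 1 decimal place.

Step 3: 11.4 × 1.16³ = 17.794pt
Step 8: 11.4 × 1.16⁸ = 37.374pt
Difference: 37.374 − 17.794 = 19.580pt

19.6pt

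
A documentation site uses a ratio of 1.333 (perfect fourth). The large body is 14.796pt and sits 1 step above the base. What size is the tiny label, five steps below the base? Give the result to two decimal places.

The gap is -5 − (1) = -6 steps, so the factor is 1.333^-6.
14.796 ÷ 1.333⁶ = 14.796 ÷ 5.61023 ≈ 2.637

2.64pt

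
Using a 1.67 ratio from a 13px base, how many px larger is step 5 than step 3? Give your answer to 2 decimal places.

Step 3: 13.0 × 1.67³ = 60.5470px
Step 5: 13.0 × 1.67⁵ = 168.8596px
Difference: 168.8596 − 60.5470 = 108.3126px

108.31px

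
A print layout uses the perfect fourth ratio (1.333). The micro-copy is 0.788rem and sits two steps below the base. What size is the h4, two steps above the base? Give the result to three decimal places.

2.488rem

Moving from step -2 to step +2 is 4 steps up, so multiply by r⁴.
0.788 × 1.333⁴ = 0.788 × 3.15733 ≈ 2.488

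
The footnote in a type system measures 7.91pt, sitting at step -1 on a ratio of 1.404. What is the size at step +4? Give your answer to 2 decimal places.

Moving from step -1 to step +4 is 5 steps up, so multiply by r⁵.
7.91 × 1.404⁵ = 7.91 × 5.45551 ≈ 43.153

43.15pt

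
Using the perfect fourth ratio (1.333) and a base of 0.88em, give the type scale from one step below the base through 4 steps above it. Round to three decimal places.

0.660em, 0.880em, 1.173em, 1.564em, 2.084em, 2.778em

Step -1: 0.88 ÷ 1.333 = 0.660
Step 0: 0.88em
Step 1: 0.88 × 1.333 = 1.173
Step 2: 0.88 × 1.333² = 1.564
Step 3: 0.88 × 1.333³ = 2.084
Step 4: 0.88 × 1.333⁴ = 2.778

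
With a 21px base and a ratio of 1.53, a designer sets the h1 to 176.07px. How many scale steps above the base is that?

5

1.53ⁿ = 176.07 / 21 = 8.3843
n = ln(8.3843) / ln(1.53) = 2.1264 / 0.4253 ≈ 5.00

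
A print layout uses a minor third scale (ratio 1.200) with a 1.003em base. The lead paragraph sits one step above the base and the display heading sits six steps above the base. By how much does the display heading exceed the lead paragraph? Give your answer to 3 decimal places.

Step 1: 1.003 × 1.200 = 1.20360em
Step 6: 1.003 × 1.200⁶ = 2.99494em
Difference: 2.99494 − 1.20360 = 1.79134em

1.791em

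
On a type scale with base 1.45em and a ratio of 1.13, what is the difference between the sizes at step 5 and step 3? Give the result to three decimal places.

Step 3: 1.45 × 1.13³ = 2.09220em
Step 5: 1.45 × 1.13⁵ = 2.67153em
Difference: 2.67153 − 2.09220 = 0.57933em

0.579em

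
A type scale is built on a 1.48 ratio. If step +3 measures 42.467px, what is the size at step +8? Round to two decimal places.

42.467 × 1.48⁵ = 42.467 × 7.10082 ≈ 301.551

301.55px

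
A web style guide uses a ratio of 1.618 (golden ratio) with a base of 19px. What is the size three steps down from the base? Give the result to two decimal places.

4.49px

19.0 ÷ 1.618³ = 19.0 ÷ 4.23580 ≈ 4.49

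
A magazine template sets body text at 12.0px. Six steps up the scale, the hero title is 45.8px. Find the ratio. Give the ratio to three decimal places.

The ratio satisfies 12.0 × r⁶ = 45.8, so r = (45.8 / 12.0)^(1/6).
r = 3.8167^(1/6) ≈ 1.2501

1.250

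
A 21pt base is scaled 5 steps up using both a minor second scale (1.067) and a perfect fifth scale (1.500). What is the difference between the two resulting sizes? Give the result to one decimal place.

Minor second: 21.0 × 1.067⁵ = 29.043pt
Perfect fifth: 21.0 × 1.500⁵ = 159.469pt
Difference: 159.469 − 29.043 = 130.426pt

130.4pt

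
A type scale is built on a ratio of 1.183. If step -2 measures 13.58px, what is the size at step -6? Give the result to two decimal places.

6.93px

Moving from step -2 to step -6 is 4 steps down, so divide by r⁴.
13.58 ÷ 1.183⁴ = 13.58 ÷ 1.95857 ≈ 6.934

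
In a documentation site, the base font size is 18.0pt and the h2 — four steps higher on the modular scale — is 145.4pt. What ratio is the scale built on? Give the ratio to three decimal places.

1.686

r⁴ = 145.4 / 18.0, so r = (145.4/18.0)^(1/4).
r = 8.0778^(1/4) ≈ 1.6859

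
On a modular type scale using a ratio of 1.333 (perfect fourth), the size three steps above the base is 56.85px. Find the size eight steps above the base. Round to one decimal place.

The gap is 8 − (3) = 5 steps, so the factor is 1.333^5.
56.85 × 1.333⁵ = 56.85 × 4.20873 ≈ 239.266

239.3px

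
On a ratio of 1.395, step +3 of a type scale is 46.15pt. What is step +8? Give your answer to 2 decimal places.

243.81pt

46.15 × 1.395⁵ = 46.15 × 5.28288 ≈ 243.805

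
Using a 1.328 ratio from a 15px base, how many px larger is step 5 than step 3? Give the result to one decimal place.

Step 3: 15.0 × 1.328³ = 35.131px
Step 5: 15.0 × 1.328⁵ = 61.956px
Difference: 61.956 − 35.131 = 26.825px

26.8px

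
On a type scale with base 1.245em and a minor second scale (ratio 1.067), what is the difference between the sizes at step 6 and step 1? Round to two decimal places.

Step 1: 1.245 × 1.067 = 1.3284em
Step 6: 1.245 × 1.067⁶ = 1.8372em
Difference: 1.8372 − 1.3284 = 0.5088em

0.51em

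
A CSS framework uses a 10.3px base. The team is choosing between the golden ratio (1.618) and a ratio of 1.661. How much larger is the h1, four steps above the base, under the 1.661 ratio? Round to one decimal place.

Golden ratio: 10.3 × 1.618⁴ = 70.591px
At 1.661: 10.3 × 1.661⁴ = 78.400px
Difference: 78.400 − 70.591 = 7.809px

7.8px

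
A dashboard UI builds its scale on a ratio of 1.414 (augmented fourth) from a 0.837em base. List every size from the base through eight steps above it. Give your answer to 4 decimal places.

0.8370em, 1.1835em, 1.6735em, 2.3663em, 3.3460em, 4.7312em, 6.6899em, 9.4596em, 13.3758em

Step 0: 0.837em
Step 1: 0.837 × 1.414 = 1.1835
Step 2: 0.837 × 1.414² = 1.6735
Step 3: 0.837 × 1.414³ = 2.3663
Step 4: 0.837 × 1.414⁴ = 3.3460
Step 5: 0.837 × 1.414⁵ = 4.7312
Step 6: 0.837 × 1.414⁶ = 6.6899
Step 7: 0.837 × 1.414⁷ = 9.4596
Step 8: 0.837 × 1.414⁸ = 13.3758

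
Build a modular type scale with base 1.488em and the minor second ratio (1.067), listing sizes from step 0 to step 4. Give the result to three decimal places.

Step 0: 1.488em
Step 1: 1.488 × 1.067 = 1.588
Step 2: 1.488 × 1.067² = 1.694
Step 3: 1.488 × 1.067³ = 1.808
Step 4: 1.488 × 1.067⁴ = 1.929

1.488em, 1.588em, 1.694em, 1.808em, 1.929em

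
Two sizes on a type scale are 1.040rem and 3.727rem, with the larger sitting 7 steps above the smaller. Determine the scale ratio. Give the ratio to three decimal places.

1.200

The ratio satisfies 1.040 × r⁷ = 3.727, so r = (3.727 / 1.040)^(1/7).
r = 3.5837^(1/7) ≈ 1.2000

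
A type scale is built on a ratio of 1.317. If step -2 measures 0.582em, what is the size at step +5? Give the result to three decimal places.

Moving from step -2 to step +5 is 7 steps up, so multiply by r⁷.
0.582 × 1.317⁷ = 0.582 × 6.87227 ≈ 4.000

4.000em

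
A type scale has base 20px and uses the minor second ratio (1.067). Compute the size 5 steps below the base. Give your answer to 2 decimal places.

14.46px

A modular type scale is a geometric sequence: sizeₙ = base × rⁿ.
20.0 ÷ 1.067⁵ = 20.0 ÷ 1.38300 ≈ 14.46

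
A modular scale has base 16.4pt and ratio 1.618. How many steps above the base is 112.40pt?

4

1.618ⁿ = 112.40 / 16.4 = 6.8537
n = ln(6.8537) / ln(1.618) = 1.9248 / 0.4812 ≈ 4.00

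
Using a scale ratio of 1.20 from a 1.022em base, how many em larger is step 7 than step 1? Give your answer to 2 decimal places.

2.44em

Step 1: 1.022 × 1.20 = 1.2264em
Step 7: 1.022 × 1.20⁷ = 3.6620em
Difference: 3.6620 − 1.2264 = 2.4356em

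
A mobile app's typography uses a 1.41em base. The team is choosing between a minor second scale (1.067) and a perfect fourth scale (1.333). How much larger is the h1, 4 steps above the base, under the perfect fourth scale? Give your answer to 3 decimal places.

Minor second: 1.41 × 1.067⁴ = 1.82758em
Perfect fourth: 1.41 × 1.333⁴ = 4.45184em
Difference: 4.45184 − 1.82758 = 2.62426em

2.624em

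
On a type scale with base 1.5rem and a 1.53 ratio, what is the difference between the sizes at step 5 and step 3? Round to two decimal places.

7.20rem

Step 3: 1.5 × 1.53³ = 5.3724rem
Step 5: 1.5 × 1.53⁵ = 12.5762rem
Difference: 12.5762 − 5.3724 = 7.2038rem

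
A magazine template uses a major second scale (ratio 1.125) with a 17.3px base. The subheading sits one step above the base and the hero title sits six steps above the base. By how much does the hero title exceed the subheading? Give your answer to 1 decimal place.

15.6px

Step 1: 17.3 × 1.125 = 19.463px
Step 6: 17.3 × 1.125⁶ = 35.072px
Difference: 35.072 − 19.463 = 15.609px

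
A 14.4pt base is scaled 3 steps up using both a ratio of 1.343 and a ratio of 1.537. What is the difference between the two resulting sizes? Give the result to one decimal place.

At 1.343: 14.4 × 1.343³ = 34.881pt
At 1.537: 14.4 × 1.537³ = 52.286pt
Difference: 52.286 − 34.881 = 17.405pt

17.4pt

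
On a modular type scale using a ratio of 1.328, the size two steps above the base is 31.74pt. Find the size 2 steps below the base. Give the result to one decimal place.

Moving from step +2 to step -2 is 4 steps down, so divide by r⁴.
31.74 ÷ 1.328⁴ = 31.74 ÷ 3.11023 ≈ 10.205

10.2pt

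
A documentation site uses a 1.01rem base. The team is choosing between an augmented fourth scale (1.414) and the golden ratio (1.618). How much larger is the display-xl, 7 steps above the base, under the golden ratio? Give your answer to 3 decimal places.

Augmented fourth: 1.01 × 1.414⁷ = 11.41477rem
Golden ratio: 1.01 × 1.618⁷ = 29.32047rem
Difference: 29.32047 − 11.41477 = 17.90570rem

17.906rem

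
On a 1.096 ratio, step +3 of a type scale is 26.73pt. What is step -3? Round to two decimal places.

15.42pt

Moving from step +3 to step -3 is 6 steps down, so divide by r⁶.
26.73 ÷ 1.096⁶ = 26.73 ÷ 1.73326 ≈ 15.422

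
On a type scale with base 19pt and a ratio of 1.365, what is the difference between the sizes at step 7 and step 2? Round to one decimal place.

132.4pt

Step 2: 19.0 × 1.365² = 35.401pt
Step 7: 19.0 × 1.365⁷ = 167.758pt
Difference: 167.758 − 35.401 = 132.357pt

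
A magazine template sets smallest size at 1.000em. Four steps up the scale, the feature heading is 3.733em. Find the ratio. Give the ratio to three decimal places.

1.390

The ratio satisfies 1.000 × r⁴ = 3.733, so r = (3.733 / 1.000)^(1/4).
r = 3.7330^(1/4) ≈ 1.3900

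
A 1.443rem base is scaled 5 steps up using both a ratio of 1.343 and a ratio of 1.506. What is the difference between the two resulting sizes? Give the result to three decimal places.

4.874rem

At 1.343: 1.443 × 1.343⁵ = 6.30444rem
At 1.506: 1.443 × 1.506⁵ = 11.17870rem
Difference: 11.17870 − 6.30444 = 4.87426rem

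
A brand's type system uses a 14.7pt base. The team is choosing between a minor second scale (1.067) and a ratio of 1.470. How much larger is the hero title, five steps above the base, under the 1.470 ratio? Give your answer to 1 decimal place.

Minor second: 14.7 × 1.067⁵ = 20.330pt
At 1.470: 14.7 × 1.470⁵ = 100.903pt
Difference: 100.903 − 20.330 = 80.573pt

80.6pt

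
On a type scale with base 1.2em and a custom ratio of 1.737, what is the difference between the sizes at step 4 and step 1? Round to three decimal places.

8.840em

Step 1: 1.2 × 1.737 = 2.08440em
Step 4: 1.2 × 1.737⁴ = 10.92397em
Difference: 10.92397 − 2.08440 = 8.83957em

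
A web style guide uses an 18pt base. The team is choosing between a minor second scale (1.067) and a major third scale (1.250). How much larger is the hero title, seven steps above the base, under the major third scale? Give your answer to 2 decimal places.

Minor second: 18.0 × 1.067⁷ = 28.3415pt
Major third: 18.0 × 1.250⁷ = 85.8307pt
Difference: 85.8307 − 28.3415 = 57.4892pt

57.49pt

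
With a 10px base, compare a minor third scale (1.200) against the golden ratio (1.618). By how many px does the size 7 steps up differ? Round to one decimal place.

254.5px

Minor third: 10.0 × 1.200⁷ = 35.832px
Golden ratio: 10.0 × 1.618⁷ = 290.302px
Difference: 290.302 − 35.832 = 254.470px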